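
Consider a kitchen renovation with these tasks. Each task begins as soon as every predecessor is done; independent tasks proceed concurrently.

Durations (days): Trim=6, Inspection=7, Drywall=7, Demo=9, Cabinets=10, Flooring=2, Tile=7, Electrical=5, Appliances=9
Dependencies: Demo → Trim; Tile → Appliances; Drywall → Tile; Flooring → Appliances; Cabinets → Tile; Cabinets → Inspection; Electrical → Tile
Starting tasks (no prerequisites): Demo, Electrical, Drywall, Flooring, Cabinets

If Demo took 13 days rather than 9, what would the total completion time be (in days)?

Baseline: Cabinets→Tile→Appliances = 10+7+9 = 26 → 26 days.
Demo has 11 days of float (longest path through it is 15).
That remains the longest chain; total 26 days.

26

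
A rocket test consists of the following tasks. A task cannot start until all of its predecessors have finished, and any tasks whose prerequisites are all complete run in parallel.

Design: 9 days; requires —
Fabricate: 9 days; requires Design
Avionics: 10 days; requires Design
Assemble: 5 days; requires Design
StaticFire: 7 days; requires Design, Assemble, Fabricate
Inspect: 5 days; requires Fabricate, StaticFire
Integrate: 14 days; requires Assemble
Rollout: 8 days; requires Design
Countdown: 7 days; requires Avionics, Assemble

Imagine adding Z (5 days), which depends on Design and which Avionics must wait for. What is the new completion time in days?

31

Originally the rocket test takes 30 days.
With Z inserted, Avionics now waits for max(Design, Z).
New critical path: Design→Z→Avionics→Countdown = 9+5+10+7 = 31 ⇒ 31 days.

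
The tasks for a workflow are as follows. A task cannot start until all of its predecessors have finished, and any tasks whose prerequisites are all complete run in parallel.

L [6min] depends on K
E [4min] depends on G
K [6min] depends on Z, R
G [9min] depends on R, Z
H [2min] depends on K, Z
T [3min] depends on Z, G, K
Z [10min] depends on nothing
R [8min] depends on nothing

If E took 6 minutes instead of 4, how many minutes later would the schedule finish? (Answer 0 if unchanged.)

The binding path is Z→G→E = 10+9+4 = 23; finish at 23 minutes.
Since E is critical, the +2 change carries straight to that chain (now 25 minutes).
That remains the longest chain; total 25 minutes.
Change in finish: 25 − 23 = +2 minutes.

2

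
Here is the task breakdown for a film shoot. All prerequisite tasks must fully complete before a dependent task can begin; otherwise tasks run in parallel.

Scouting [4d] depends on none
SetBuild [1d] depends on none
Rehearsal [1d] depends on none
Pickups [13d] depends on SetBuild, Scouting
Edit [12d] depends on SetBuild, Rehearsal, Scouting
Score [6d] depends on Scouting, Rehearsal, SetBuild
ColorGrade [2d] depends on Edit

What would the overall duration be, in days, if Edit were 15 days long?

21

Critical path before the change: Scouting→Edit→ColorGrade = 4+12+2 = 18 giving 18 days.
Since Edit is critical, the +3 change carries straight to that chain (now 21 days).
That remains the longest chain; total 21 days.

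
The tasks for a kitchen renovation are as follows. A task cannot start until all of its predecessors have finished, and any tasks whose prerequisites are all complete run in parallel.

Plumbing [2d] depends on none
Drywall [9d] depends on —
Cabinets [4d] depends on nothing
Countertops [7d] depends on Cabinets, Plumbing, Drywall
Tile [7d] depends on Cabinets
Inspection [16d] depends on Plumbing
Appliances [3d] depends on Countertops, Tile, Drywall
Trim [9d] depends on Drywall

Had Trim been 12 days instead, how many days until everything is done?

Actual critical path: Drywall→Countertops→Appliances = 9+7+3 = 19 ⇒ 19 days.
Trim is off the critical path — its longest chain is 18 days, giving 1 of slack.
New critical path: Drywall→Trim = 9+12 = 21 ⇒ 21 days.

21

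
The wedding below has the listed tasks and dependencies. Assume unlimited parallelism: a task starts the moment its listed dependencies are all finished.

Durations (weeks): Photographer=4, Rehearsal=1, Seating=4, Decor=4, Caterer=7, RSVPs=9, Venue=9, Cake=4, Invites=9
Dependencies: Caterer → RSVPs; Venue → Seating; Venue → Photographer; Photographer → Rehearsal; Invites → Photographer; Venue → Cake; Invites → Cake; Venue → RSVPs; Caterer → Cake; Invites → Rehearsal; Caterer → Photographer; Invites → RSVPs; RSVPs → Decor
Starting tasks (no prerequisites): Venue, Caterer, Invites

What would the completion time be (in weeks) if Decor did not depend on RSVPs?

18

Original critical path: Venue→RSVPs→Decor = 9+9+4 = 22 ⇒ 22 weeks.
Without RSVPs→Decor, Decor's earliest start moves from 18 to 0.
The longest chain is now Venue→RSVPs = 9+9 = 18, so the wedding takes 18 weeks.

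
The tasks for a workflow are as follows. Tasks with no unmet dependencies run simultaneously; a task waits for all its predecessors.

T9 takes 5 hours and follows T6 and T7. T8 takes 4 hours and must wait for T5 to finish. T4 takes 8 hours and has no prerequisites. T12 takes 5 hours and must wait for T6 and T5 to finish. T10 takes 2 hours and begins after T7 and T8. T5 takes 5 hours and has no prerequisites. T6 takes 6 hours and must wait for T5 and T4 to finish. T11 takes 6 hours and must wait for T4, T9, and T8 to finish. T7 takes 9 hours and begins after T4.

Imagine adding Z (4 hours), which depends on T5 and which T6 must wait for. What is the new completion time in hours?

Originally the schedule takes 28 hours.
With Z inserted, T6 now waits for max(T5, T4, Z).
New critical path: T4→T7→T9→T11 = 8+9+5+6 = 28 ⇒ 28 hours.

28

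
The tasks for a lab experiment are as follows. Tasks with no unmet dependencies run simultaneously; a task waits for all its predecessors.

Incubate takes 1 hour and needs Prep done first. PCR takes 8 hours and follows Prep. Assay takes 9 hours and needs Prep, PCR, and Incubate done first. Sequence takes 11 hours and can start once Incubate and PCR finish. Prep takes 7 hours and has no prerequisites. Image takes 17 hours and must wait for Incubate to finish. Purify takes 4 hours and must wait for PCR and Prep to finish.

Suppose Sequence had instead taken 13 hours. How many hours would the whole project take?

28

Actual critical path: Prep→PCR→Sequence = 7+8+11 = 26 ⇒ 26 hours.
Sequence lies on that path, so at 13 hours the path becomes 28 hours.
No other chain overtakes it, so the finish is 28 hours.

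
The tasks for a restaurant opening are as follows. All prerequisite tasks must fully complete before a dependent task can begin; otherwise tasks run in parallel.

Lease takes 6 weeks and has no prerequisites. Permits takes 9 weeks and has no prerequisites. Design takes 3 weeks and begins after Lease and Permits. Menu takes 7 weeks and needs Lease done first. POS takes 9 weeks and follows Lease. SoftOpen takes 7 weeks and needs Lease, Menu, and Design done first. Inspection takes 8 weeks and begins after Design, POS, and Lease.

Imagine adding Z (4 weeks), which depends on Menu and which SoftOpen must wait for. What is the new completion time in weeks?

24

Originally the job takes 23 weeks.
With Z inserted, SoftOpen now waits for max(Lease, Menu, Design, Z).
New critical path: Lease→Menu→Z→SoftOpen = 6+7+4+7 = 24 ⇒ 24 weeks.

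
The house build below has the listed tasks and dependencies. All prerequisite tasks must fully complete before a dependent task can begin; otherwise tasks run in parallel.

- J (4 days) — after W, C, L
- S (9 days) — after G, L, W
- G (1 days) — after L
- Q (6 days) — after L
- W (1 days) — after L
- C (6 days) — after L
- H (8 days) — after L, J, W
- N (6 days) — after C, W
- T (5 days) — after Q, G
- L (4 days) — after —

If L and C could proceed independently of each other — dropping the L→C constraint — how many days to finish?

With the dependency in place, L→C→J→H = 4+6+4+8 = 22 sets the finish at 22 days.
Without L→C, C's earliest start moves from 4 to 0.
After: C→J→H = 6+4+8 = 18 → 18 days.

18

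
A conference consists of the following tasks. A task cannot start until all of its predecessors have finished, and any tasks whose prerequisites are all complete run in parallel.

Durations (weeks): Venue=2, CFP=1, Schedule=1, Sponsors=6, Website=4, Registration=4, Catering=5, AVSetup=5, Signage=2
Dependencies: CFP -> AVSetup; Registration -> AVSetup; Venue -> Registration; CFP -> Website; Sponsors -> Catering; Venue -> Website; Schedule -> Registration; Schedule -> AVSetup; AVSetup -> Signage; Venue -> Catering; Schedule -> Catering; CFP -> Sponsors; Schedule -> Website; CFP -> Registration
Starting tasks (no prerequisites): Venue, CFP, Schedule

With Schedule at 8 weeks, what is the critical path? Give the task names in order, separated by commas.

Baseline: Venue→Registration→AVSetup→Signage = 2+4+5+2 = 13 → 13 weeks.
Schedule is off the critical path — its longest chain is 12 weeks, giving 1 of slack.
Now Schedule→Registration→AVSetup→Signage = 8+4+5+2 = 19 is longest, so the finish becomes 19 weeks.

Schedule, Registration, AVSetup, Signage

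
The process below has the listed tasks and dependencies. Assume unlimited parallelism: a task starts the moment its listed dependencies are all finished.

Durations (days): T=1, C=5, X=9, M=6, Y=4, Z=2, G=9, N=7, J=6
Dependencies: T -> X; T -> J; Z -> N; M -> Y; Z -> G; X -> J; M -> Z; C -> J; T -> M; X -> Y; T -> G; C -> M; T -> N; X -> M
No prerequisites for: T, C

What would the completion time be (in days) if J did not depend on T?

With the dependency in place, T→X→M→Z→G = 1+9+6+2+9 = 27 sets the finish at 27 days.
Dropping T→J doesn't change J's earliest start (10); another predecessor still binds.
After: T→X→M→Z→G = 1+9+6+2+9 = 27 → 27 days.

27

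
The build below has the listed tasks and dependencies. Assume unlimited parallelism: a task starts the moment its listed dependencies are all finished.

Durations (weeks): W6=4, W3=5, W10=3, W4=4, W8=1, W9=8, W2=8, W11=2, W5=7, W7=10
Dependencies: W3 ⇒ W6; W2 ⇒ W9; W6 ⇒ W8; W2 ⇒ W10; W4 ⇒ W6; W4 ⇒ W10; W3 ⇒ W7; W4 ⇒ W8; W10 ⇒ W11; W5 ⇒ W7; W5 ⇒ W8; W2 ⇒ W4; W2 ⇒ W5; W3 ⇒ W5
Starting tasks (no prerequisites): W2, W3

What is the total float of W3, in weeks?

The longest chain is W2→W5→W7 = 8+7+10 = 25; overall finish 25 weeks.
W3 finishes as early as 5 and must finish by 8.
Slack of W3 = 3 − 0 = 3 weeks.

3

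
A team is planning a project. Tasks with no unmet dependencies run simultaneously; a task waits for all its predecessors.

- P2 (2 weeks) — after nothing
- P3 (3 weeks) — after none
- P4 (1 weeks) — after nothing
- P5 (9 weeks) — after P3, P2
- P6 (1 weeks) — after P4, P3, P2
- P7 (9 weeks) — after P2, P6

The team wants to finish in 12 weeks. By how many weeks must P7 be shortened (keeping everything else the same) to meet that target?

Current finish: 13 weeks; target: 12.
P7 is on every critical path, so each week cut from P7 cuts the finish by one (this holds down to a finish of 12).
Need 13 − 12 = 1 week off P7 → P7 becomes 8 weeks, finish becomes 12.

1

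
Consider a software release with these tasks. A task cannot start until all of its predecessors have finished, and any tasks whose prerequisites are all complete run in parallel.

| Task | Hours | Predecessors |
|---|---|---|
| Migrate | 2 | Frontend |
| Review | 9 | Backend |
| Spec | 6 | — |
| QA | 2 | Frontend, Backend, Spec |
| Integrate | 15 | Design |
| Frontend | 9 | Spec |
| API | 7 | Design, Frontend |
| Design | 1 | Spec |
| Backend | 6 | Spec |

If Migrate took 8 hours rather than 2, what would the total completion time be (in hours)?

Critical path before the change: Spec→Design→Integrate = 6+1+15 = 22 giving 22 hours.
Migrate has 5 hours of float (longest path through it is 17).
Now Spec→Frontend→Migrate = 6+9+8 = 23 is longest, so the finish becomes 23 hours.

23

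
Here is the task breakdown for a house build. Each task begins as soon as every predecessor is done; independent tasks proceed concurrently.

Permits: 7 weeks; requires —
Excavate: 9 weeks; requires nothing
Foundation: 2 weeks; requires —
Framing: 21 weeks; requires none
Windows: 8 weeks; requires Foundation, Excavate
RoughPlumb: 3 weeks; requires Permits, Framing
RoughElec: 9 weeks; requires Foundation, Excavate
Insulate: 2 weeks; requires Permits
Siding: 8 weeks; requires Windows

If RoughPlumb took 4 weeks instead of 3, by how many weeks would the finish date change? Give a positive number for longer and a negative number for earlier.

Actual critical path: Excavate→Windows→Siding = 9+8+8 = 25 ⇒ 25 weeks.
RoughPlumb has 1 week of float (longest path through it is 24).
That remains the longest chain; total 25 weeks.
Change in finish: 25 − 25 = +0 weeks.

0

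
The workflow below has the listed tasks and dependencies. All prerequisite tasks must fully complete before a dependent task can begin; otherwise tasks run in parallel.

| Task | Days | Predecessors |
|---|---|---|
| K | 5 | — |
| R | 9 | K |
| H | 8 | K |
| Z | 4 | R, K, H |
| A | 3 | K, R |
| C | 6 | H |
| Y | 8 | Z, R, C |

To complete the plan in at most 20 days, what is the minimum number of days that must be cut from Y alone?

Current finish: 27 days; target: 20.
Y is on every critical path, so each day cut from Y cuts the finish by one (this holds down to a finish of 20).
Need 27 − 20 = 7 days off Y → Y becomes 1 day, finish becomes 20.

7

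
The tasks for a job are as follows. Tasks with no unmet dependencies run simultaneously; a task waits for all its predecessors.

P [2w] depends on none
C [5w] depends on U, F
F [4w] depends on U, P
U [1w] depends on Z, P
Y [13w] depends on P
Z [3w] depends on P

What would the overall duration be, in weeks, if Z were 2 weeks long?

15

Baseline: P→Z→U→F→C = 2+3+1+4+5 = 15 → 15 weeks.
Since Z is critical, the -1 change carries straight to that chain (now 14 weeks).
The binding chain switches to P→Y = 2+13 = 15; finish 15 weeks.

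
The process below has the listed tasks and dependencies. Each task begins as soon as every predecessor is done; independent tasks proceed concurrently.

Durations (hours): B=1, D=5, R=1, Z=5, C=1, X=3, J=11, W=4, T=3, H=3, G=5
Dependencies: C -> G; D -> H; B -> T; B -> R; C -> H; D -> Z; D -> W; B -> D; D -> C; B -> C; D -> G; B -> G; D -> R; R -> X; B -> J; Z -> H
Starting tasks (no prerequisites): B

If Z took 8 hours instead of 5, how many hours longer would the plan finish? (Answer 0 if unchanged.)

3

The binding path is B→D→Z→H = 1+5+5+3 = 14; finish at 14 hours.
Since Z is critical, the +3 change carries straight to that chain (now 17 hours).
That remains the longest chain; total 17 hours.
Change in finish: 17 − 14 = +3 hours.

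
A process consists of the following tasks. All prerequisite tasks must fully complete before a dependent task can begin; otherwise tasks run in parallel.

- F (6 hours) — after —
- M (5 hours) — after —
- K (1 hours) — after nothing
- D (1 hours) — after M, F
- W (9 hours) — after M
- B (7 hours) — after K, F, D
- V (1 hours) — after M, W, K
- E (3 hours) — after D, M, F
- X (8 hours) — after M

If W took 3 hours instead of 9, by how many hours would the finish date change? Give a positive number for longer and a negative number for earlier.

Baseline: M→W→V = 5+9+1 = 15 → 15 hours.
W is on the critical path; changing it to 3 makes that path 9 hours.
Now F→D→B = 6+1+7 = 14 is longest, so the finish becomes 14 hours.
Change in finish: 14 − 15 = -1 hours.

-1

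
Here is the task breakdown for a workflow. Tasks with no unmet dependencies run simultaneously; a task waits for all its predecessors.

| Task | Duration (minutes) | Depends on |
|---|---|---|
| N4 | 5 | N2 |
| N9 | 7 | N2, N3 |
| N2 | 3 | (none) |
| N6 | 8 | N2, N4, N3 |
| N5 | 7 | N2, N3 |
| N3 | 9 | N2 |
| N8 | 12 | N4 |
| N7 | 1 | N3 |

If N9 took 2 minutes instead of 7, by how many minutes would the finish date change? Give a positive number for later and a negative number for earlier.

0

Actual critical path: N2→N3→N6 = 3+9+8 = 20 ⇒ 20 minutes.
The longest path through N9 is only 19 minutes, so N9 has float 1.
No other chain overtakes it, so the finish is 20 minutes.
Change in finish: 20 − 20 = +0 minutes.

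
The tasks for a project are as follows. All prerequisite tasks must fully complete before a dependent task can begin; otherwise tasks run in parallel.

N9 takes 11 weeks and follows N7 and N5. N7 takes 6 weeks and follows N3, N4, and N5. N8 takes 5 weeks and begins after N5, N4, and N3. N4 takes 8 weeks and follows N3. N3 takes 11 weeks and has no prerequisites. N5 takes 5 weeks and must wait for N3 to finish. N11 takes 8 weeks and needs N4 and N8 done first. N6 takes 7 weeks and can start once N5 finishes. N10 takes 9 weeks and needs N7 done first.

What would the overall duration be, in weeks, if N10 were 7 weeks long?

Actual critical path: N3→N4→N7→N9 = 11+8+6+11 = 36 ⇒ 36 weeks.
N10 has 2 weeks of float (longest path through it is 34).
No other chain overtakes it, so the finish is 36 weeks.

36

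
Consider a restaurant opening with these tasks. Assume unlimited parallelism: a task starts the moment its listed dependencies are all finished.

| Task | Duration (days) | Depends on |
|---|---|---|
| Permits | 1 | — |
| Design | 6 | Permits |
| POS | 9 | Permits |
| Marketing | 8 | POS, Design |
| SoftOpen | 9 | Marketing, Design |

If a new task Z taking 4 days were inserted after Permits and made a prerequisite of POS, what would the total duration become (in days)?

Originally the plan takes 27 days.
With Z inserted, POS now waits for max(Permits, Z).
New critical path: Permits→Z→POS→Marketing→SoftOpen = 1+4+9+8+9 = 31 ⇒ 31 days.

31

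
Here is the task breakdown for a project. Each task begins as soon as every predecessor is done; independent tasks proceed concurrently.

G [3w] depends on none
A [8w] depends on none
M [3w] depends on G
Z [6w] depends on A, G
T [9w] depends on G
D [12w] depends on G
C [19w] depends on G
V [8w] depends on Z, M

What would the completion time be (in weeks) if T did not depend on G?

With the dependency in place, G→C = 3+19 = 22 sets the finish at 22 weeks.
Without G→T, T's earliest start moves from 3 to 0.
New critical path: G→C = 3+19 = 22 ⇒ 22 weeks.

22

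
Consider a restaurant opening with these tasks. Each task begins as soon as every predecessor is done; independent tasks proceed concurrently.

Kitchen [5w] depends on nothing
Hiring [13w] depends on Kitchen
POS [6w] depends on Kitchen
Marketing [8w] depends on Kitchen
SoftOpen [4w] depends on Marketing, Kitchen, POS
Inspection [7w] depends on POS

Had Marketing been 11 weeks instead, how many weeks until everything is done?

Baseline: Kitchen→Hiring = 5+13 = 18 → 18 weeks.
Marketing has 1 week of float (longest path through it is 17).
The binding chain switches to Kitchen→Marketing→SoftOpen = 5+11+4 = 20; finish 20 weeks.

20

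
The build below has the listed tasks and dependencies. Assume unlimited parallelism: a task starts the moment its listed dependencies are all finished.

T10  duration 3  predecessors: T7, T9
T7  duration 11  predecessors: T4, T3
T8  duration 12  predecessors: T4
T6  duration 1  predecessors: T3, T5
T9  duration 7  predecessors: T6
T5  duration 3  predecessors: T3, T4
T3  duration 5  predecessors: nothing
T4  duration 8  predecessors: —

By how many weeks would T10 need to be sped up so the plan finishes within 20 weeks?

2

Current finish: 22 weeks; target: 20.
T10 is on every critical path, so each week cut from T10 cuts the finish by one (this holds down to a finish of 20).
Need 22 − 20 = 2 weeks off T10 → T10 becomes 1 week, finish becomes 20.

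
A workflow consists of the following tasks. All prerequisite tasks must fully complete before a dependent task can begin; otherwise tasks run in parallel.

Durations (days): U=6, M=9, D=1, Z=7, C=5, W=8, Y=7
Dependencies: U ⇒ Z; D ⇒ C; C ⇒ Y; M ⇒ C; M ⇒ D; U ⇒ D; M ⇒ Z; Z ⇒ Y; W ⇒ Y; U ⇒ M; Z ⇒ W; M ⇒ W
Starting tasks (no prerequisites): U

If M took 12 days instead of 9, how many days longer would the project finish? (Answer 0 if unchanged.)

3

Critical path before the change: U→M→Z→W→Y = 6+9+7+8+7 = 37 giving 37 days.
M is on the critical path; changing it to 12 makes that path 40 days.
That remains the longest chain; total 40 days.
Change in finish: 40 − 37 = +3 days.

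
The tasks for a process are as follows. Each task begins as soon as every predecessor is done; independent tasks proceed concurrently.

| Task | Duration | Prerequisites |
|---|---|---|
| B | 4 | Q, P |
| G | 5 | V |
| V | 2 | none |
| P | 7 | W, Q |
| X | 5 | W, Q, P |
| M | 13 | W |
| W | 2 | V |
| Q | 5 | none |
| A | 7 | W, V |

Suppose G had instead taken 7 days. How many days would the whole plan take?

17

The binding path is V→W→M = 2+2+13 = 17; finish at 17 days.
G has 10 days of float (longest path through it is 7).
That remains the longest chain; total 17 days.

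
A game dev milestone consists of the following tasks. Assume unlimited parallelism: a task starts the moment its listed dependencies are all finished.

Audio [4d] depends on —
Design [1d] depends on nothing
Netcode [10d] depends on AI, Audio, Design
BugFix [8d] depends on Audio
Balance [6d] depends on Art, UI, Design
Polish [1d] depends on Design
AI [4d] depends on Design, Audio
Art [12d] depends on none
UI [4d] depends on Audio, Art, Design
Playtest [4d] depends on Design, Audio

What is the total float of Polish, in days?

Critical path: Art→UI→Balance = 12+4+6 = 22, so the finish is 22 days.
The longest chain containing Polish totals 2 days.
Float = 22 − 2 = 20.

20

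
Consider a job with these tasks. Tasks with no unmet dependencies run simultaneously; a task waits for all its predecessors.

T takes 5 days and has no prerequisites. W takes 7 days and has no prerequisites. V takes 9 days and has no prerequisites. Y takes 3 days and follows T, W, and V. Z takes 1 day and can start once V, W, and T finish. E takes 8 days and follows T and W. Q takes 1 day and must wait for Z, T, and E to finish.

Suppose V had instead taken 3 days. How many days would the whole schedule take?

16

The binding path is W→E→Q = 7+8+1 = 16; finish at 16 days.
V has 4 days of float (longest path through it is 12).
No other chain overtakes it, so the finish is 16 days.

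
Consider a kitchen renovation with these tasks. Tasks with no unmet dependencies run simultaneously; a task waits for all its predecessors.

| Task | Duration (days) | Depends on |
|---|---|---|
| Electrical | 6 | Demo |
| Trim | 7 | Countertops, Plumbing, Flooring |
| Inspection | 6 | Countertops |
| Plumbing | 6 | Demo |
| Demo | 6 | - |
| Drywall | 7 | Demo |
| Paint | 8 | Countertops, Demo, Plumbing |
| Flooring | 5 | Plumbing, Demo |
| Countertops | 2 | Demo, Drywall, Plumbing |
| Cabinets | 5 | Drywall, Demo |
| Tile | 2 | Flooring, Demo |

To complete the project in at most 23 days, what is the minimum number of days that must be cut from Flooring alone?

Current finish: 24 days; target: 23.
Flooring is on every critical path, so each day cut from Flooring cuts the finish by one (this holds down to a finish of 23).
Need 24 − 23 = 1 day off Flooring → Flooring becomes 4 days, finish becomes 23.

1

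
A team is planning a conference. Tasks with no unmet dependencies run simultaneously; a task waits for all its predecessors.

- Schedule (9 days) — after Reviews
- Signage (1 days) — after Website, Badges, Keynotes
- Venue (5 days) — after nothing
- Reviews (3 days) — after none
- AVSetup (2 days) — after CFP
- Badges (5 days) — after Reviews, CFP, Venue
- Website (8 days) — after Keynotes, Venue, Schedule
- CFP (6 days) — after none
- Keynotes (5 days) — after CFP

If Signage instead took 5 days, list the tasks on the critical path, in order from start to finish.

Reviews, Schedule, Website, Signage

Baseline: Reviews→Schedule→Website→Signage = 3+9+8+1 = 21 → 21 days.
Signage is on the critical path; changing it to 5 makes that path 25 days.
The critical path is still Reviews→Schedule→Website→Signage; finish is now 25 days.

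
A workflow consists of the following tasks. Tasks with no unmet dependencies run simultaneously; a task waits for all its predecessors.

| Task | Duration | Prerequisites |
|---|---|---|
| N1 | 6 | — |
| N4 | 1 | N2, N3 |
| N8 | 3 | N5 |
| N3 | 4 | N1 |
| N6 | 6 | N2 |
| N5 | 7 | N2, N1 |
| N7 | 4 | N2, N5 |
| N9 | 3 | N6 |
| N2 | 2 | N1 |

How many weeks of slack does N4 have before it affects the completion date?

N1→N2→N5→N7 = 6+2+7+4 = 19 sets the makespan at 19 weeks.
Longest path through N4: 11 weeks (earliest finish 11, latest finish 19).
Float = 19 − 11 = 8.

8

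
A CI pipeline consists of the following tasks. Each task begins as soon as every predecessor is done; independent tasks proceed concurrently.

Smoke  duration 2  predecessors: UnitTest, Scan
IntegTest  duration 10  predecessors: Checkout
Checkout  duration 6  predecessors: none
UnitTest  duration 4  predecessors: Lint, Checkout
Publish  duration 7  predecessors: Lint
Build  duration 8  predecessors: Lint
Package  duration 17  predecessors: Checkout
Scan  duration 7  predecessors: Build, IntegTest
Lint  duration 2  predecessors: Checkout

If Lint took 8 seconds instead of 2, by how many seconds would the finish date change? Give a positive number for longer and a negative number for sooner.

Actual critical path: Checkout→Lint→Build→Scan→Smoke = 6+2+8+7+2 = 25 ⇒ 25 seconds.
Since Lint is critical, the +6 change carries straight to that chain (now 31 seconds).
That remains the longest chain; total 31 seconds.
Change in finish: 31 − 25 = +6 seconds.

6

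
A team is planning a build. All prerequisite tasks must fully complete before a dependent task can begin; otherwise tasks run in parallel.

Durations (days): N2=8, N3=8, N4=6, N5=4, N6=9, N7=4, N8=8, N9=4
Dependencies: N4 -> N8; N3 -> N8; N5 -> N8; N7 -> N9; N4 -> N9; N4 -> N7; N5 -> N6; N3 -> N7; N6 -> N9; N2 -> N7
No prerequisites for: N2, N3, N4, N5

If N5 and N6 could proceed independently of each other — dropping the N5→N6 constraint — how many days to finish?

16

Original critical path: N5→N6→N9 = 4+9+4 = 17 ⇒ 17 days.
Without N5→N6, N6's earliest start moves from 4 to 0.
After: N2→N7→N9 = 8+4+4 = 16 → 16 days.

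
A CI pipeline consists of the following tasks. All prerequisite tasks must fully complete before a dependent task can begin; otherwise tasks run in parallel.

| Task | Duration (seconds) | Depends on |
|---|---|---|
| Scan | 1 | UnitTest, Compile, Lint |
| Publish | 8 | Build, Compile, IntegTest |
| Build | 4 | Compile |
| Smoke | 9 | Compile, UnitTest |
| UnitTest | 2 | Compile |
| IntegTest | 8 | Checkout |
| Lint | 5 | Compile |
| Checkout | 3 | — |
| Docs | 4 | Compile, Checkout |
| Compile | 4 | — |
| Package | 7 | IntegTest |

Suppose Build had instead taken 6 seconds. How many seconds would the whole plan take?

19

Critical path before the change: Checkout→IntegTest→Publish = 3+8+8 = 19 giving 19 seconds.
The longest path through Build is only 16 seconds, so Build has float 3.
The critical path is still Checkout→IntegTest→Publish; finish is now 19 seconds.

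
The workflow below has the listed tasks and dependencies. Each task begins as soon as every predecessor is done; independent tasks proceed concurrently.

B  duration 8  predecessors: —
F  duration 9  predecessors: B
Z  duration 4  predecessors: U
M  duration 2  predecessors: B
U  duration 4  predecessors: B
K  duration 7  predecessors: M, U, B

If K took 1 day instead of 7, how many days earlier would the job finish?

The binding path is B→U→K = 8+4+7 = 19; finish at 19 days.
K lies on that path, so at 1 day the path becomes 13 days.
Now B→F = 8+9 = 17 is longest, so the finish becomes 17 days.
Change in finish: 17 − 19 = -2 days.

2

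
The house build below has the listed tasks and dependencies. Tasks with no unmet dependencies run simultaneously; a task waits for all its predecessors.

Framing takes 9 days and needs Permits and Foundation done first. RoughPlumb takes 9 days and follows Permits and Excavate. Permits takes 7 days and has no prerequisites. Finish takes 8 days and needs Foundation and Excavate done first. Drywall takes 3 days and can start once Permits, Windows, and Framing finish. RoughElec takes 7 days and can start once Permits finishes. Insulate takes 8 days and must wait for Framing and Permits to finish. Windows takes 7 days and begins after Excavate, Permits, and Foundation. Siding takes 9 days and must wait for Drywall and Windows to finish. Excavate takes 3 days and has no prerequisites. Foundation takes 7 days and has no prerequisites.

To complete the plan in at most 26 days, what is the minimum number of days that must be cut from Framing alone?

2

Current finish: 28 days; target: 26.
Framing is on every critical path, so each day cut from Framing cuts the finish by one (this holds down to a finish of 26).
Need 28 − 26 = 2 days off Framing → Framing becomes 7 days, finish becomes 26.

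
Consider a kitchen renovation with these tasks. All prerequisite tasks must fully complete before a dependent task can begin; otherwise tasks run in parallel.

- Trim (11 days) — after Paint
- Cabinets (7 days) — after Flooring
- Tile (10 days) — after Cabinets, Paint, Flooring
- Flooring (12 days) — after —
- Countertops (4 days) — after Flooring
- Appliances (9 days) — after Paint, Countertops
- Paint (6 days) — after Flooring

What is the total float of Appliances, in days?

The longest chain is Flooring→Cabinets→Tile = 12+7+10 = 29; overall finish 29 days.
The longest chain containing Appliances totals 27 days.
Slack of Appliances = 20 − 18 = 2 days.

2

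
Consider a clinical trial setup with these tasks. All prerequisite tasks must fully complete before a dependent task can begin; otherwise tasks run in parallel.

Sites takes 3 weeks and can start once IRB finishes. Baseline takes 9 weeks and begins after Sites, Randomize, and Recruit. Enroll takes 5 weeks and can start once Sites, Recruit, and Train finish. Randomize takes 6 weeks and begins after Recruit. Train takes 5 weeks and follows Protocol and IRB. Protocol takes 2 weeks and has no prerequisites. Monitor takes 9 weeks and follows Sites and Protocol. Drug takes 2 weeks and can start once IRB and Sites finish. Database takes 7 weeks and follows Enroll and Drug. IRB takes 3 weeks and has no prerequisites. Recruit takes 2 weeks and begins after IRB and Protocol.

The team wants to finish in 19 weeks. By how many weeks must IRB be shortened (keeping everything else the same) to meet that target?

1

Current finish: 20 weeks; target: 19.
IRB is on every critical path, so each week cut from IRB cuts the finish by one (this holds down to a finish of 19).
Need 20 − 19 = 1 week off IRB → IRB becomes 2 weeks, finish becomes 19.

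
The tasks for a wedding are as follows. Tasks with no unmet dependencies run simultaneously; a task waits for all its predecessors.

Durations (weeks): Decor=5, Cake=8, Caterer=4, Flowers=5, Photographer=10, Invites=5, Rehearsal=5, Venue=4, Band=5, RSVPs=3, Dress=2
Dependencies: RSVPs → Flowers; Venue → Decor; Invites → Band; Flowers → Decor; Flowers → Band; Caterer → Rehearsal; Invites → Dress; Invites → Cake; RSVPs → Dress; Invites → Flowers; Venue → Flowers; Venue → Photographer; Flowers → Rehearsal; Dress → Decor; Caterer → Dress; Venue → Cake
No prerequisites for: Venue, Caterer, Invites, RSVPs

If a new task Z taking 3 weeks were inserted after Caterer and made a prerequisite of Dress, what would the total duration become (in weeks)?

Originally the schedule takes 15 weeks.
With Z inserted, Dress now waits for max(Caterer, Invites, RSVPs, Z).
New critical path: Invites→Flowers→Band = 5+5+5 = 15 ⇒ 15 weeks.

15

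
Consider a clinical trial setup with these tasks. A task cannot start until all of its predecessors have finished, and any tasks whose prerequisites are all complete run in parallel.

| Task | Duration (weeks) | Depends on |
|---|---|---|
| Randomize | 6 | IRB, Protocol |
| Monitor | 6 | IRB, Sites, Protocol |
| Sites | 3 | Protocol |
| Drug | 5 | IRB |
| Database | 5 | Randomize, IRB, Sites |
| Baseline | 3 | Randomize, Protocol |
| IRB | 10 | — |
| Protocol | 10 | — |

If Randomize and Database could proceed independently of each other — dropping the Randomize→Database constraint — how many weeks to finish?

19

With the dependency in place, Protocol→Randomize→Database = 10+6+5 = 21 sets the finish at 21 weeks.
Without Randomize→Database, Database's earliest start moves from 16 to 13.
The longest chain is now Protocol→Sites→Monitor = 10+3+6 = 19, so the project takes 19 weeks.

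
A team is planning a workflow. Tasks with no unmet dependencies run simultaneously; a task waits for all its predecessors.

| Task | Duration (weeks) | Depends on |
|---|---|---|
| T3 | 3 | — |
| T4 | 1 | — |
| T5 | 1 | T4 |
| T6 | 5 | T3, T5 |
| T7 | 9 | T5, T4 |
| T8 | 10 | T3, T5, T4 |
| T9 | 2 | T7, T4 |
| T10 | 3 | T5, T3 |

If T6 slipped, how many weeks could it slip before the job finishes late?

T3→T8 = 3+10 = 13 sets the makespan at 13 weeks.
The longest chain containing T6 totals 8 weeks.
Float = 13 − 8 = 5.

5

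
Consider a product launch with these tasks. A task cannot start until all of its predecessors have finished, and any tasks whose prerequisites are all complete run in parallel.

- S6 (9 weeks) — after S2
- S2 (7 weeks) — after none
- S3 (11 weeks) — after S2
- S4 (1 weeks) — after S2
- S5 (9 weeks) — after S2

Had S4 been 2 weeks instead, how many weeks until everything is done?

The binding path is S2→S3 = 7+11 = 18; finish at 18 weeks.
S4 is off the critical path — its longest chain is 8 weeks, giving 10 of slack.
That remains the longest chain; total 18 weeks.

18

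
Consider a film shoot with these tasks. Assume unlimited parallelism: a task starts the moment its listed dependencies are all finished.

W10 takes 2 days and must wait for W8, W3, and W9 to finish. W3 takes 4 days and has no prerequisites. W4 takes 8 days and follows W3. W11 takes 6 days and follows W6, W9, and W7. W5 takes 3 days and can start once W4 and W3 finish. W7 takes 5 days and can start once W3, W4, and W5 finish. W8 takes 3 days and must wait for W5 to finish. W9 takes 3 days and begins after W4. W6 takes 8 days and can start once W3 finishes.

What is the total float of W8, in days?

W3→W4→W5→W7→W11 = 4+8+3+5+6 = 26 sets the makespan at 26 days.
W8 finishes as early as 18 and must finish by 24.
Slack of W8 = 21 − 15 = 6 days.

6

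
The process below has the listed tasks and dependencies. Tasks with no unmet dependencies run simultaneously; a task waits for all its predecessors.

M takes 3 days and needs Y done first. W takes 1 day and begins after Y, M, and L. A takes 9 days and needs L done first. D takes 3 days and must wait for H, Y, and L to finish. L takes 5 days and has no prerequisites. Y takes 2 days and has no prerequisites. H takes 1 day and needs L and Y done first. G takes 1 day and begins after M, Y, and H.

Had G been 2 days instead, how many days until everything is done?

As given, the longest chain is L→A = 5+9 = 14, so the finish is 14 days.
The longest path through G is only 7 days, so G has float 7.
The critical path is still L→A; finish is now 14 days.

14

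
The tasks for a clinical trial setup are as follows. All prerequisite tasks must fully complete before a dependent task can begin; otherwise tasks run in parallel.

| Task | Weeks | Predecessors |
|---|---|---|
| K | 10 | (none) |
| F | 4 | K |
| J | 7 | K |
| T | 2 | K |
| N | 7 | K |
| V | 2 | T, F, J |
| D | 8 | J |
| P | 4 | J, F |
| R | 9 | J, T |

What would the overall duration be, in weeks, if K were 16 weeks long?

32

As given, the longest chain is K→J→R = 10+7+9 = 26, so the finish is 26 weeks.
K lies on that path, so at 16 weeks the path becomes 32 weeks.
The critical path is still K→J→R; finish is now 32 weeks.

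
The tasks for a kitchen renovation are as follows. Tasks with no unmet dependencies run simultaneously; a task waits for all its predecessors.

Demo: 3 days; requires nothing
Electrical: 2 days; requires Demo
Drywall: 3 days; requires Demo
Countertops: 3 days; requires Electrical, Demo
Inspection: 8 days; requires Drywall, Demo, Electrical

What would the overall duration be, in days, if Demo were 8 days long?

19

The binding path is Demo→Drywall→Inspection = 3+3+8 = 14; finish at 14 days.
Since Demo is critical, the +5 change carries straight to that chain (now 19 days).
That remains the longest chain; total 19 days.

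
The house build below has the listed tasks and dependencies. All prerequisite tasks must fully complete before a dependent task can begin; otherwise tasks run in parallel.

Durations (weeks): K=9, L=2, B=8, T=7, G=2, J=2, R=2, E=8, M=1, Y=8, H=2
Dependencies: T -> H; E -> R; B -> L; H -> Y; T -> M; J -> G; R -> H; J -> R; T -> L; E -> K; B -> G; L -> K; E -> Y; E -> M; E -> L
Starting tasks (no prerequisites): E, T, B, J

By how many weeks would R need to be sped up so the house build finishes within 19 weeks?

1

Current finish: 20 weeks; target: 19.
R is on every critical path, so each week cut from R cuts the finish by one (this holds down to a finish of 19).
Need 20 − 19 = 1 week off R → R becomes 1 week, finish becomes 19.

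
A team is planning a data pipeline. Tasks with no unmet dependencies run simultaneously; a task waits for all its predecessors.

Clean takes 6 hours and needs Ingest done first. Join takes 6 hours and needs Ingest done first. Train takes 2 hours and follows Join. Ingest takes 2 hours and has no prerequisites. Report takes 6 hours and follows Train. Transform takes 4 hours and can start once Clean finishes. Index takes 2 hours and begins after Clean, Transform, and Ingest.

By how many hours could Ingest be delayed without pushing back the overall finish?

0

The longest chain is Ingest→Join→Train→Report = 2+6+2+6 = 16; overall finish 16 hours.
Longest path through Ingest: 16 hours (earliest finish 2, latest finish 2).
Slack of Ingest = 0 − 0 = 0 hours.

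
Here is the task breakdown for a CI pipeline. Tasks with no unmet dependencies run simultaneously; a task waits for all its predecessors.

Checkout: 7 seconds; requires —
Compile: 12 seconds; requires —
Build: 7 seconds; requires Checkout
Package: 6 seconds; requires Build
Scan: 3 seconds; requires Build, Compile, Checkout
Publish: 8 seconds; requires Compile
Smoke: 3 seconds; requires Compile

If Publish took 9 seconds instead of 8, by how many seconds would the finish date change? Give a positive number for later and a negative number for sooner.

1

Critical path before the change: Compile→Publish = 12+8 = 20 giving 20 seconds.
Since Publish is critical, the +1 change carries straight to that chain (now 21 seconds).
The critical path is still Compile→Publish; finish is now 21 seconds.
Change in finish: 21 − 20 = +1 seconds.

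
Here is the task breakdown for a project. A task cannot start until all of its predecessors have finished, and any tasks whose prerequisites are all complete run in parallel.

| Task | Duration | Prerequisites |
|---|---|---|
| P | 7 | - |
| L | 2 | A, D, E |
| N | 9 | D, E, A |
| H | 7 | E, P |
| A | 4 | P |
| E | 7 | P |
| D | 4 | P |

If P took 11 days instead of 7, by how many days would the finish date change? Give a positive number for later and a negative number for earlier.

Baseline: P→E→N = 7+7+9 = 23 → 23 days.
Since P is critical, the +4 change carries straight to that chain (now 27 days).
The critical path is still P→E→N; finish is now 27 days.
Change in finish: 27 − 23 = +4 days.

4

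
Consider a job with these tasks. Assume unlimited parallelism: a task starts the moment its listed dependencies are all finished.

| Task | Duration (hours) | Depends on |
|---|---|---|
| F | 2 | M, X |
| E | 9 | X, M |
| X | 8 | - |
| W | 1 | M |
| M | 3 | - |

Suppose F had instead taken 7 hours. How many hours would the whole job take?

17

Baseline: X→E = 8+9 = 17 → 17 hours.
F is off the critical path — its longest chain is 10 hours, giving 7 of slack.
No other chain overtakes it, so the finish is 17 hours.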